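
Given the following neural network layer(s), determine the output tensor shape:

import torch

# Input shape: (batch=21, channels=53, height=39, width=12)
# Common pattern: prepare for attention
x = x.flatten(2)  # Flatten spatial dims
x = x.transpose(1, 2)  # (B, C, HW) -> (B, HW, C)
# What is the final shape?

Input shape: (21, 53, 39, 12)
  -> after flatten(2): (21, 53, 468)
Output shape: (21, 468, 53)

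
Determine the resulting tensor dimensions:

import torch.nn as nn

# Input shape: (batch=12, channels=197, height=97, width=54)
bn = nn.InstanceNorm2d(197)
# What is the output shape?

Input shape: (12, 197, 97, 54)
Output shape: (12, 197, 97, 54)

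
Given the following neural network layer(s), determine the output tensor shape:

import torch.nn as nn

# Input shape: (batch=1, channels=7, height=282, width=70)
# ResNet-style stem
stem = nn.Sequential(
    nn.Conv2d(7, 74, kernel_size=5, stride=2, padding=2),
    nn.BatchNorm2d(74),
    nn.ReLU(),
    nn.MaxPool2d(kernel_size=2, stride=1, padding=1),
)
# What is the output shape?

Input shape: (1, 7, 282, 70)
  -> after Conv2d 5x5 stride=2: (1, 74, 141, 35)
Output shape: (1, 74, 142, 36)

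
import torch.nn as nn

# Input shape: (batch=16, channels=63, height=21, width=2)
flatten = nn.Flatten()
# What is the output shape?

Input shape: (16, 63, 21, 2)
Output shape: (16, 2646)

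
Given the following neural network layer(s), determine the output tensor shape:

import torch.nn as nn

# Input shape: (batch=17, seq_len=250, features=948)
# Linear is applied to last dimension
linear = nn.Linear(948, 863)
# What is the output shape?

Input shape: (17, 250, 948)
Output shape: (17, 250, 863)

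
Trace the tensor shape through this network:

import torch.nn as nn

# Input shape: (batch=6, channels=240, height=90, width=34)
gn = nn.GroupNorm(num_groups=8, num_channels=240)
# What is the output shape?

Input shape: (6, 240, 90, 34)
Output shape: (6, 240, 90, 34)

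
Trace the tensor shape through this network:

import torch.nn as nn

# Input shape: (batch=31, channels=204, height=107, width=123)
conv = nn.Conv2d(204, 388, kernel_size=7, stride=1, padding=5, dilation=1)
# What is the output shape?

Input shape: (31, 204, 107, 123)
Output shape: (31, 388, 111, 127)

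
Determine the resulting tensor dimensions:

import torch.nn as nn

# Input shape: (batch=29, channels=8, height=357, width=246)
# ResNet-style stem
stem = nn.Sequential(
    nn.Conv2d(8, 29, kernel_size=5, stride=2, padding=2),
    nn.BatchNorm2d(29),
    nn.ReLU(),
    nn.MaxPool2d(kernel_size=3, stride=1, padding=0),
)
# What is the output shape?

Input shape: (29, 8, 357, 246)
  -> after Conv2d 5x5 stride=2: (29, 29, 179, 123)
Output shape: (29, 29, 177, 121)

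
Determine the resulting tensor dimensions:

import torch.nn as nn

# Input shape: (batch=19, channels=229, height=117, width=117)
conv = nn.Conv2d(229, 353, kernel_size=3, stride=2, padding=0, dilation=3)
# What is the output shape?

Input shape: (19, 229, 117, 117)
Output shape: (19, 353, 56, 56)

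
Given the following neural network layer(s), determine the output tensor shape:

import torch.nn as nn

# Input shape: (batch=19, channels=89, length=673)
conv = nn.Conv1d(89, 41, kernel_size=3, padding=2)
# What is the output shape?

Input shape: (19, 89, 673)
Output shape: (19, 41, 675)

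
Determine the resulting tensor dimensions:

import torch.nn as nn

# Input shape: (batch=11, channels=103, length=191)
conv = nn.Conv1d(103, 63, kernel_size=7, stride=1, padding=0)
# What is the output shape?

Input shape: (11, 103, 191)
Output shape: (11, 63, 185)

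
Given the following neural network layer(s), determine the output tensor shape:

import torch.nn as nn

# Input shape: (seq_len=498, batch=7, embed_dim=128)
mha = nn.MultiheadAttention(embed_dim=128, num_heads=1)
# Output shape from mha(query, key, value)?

Input shape: (498, 7, 128)
Output shape: (498, 7, 128)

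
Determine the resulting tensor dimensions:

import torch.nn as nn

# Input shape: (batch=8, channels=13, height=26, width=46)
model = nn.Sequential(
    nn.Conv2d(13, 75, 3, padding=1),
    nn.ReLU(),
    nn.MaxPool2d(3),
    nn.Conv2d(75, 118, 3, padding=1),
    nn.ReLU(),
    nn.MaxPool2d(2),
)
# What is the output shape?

Input shape: (8, 13, 26, 46)
  -> after first Conv2d: (8, 75, 26, 46)
  -> after first MaxPool2d: (8, 75, 8, 15)
  -> after second Conv2d: (8, 118, 8, 15)
Output shape: (8, 118, 4, 7)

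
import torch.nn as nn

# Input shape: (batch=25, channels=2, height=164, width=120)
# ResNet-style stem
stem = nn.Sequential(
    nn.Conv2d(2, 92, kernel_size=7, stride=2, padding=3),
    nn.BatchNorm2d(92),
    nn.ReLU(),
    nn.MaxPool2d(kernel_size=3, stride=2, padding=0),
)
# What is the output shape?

Input shape: (25, 2, 164, 120)
  -> after Conv2d 7x7 stride=2: (25, 92, 82, 60)
Output shape: (25, 92, 40, 29)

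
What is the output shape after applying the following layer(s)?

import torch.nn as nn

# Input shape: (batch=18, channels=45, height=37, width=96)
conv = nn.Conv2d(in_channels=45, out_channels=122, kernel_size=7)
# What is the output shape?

Input shape: (18, 45, 37, 96)
Output shape: (18, 122, 31, 90)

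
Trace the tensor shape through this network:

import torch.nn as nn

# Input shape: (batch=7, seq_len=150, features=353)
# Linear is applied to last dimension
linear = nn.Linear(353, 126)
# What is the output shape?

Input shape: (7, 150, 353)
Output shape: (7, 150, 126)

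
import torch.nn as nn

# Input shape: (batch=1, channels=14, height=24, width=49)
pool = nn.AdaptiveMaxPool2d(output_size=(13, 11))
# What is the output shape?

Input shape: (1, 14, 24, 49)
Output shape: (1, 14, 13, 11)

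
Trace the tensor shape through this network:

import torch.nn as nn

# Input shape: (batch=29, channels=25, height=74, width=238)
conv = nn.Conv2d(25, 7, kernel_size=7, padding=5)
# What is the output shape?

Input shape: (29, 25, 74, 238)
Output shape: (29, 7, 78, 242)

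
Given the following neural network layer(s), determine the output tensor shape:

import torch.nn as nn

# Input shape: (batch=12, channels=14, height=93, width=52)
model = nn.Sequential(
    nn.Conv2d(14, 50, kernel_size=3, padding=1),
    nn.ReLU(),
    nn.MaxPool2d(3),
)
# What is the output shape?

Input shape: (12, 14, 93, 52)
  -> after Conv2d: (12, 50, 93, 52)
  -> after ReLU: (12, 50, 93, 52)
Output shape: (12, 50, 31, 17)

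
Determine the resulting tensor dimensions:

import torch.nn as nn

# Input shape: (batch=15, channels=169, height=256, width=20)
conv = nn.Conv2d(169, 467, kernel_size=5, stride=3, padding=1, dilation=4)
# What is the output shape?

Input shape: (15, 169, 256, 20)
Output shape: (15, 467, 81, 2)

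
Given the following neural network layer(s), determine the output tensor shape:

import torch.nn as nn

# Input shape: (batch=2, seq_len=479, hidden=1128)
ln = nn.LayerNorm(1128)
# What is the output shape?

Input shape: (2, 479, 1128)
Output shape: (2, 479, 1128)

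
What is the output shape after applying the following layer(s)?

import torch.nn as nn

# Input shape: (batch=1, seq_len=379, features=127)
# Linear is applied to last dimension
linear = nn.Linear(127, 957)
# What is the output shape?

Input shape: (1, 379, 127)
Output shape: (1, 379, 957)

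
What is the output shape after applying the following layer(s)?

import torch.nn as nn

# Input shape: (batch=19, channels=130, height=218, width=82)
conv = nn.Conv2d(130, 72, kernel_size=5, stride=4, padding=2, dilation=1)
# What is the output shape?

Input shape: (19, 130, 218, 82)
Output shape: (19, 72, 55, 21)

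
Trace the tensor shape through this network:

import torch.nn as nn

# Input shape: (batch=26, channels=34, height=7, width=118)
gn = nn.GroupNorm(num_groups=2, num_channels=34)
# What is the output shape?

Input shape: (26, 34, 7, 118)
Output shape: (26, 34, 7, 118)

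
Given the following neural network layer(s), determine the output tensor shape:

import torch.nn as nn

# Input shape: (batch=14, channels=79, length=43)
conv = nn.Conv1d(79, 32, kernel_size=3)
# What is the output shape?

Input shape: (14, 79, 43)
Output shape: (14, 32, 41)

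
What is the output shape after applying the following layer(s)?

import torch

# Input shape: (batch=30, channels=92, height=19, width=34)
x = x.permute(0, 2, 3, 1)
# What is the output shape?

Input shape: (30, 92, 19, 34)
Output shape: (30, 19, 34, 92)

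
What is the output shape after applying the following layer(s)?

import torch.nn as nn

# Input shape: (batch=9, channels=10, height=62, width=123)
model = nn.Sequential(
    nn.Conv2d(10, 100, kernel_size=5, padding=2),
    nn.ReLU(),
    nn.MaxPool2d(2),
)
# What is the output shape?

Input shape: (9, 10, 62, 123)
  -> after Conv2d: (9, 100, 62, 123)
  -> after ReLU: (9, 100, 62, 123)
Output shape: (9, 100, 31, 61)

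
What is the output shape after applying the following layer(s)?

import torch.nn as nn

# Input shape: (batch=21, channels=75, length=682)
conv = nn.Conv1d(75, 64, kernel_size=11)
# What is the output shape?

Input shape: (21, 75, 682)
Output shape: (21, 64, 672)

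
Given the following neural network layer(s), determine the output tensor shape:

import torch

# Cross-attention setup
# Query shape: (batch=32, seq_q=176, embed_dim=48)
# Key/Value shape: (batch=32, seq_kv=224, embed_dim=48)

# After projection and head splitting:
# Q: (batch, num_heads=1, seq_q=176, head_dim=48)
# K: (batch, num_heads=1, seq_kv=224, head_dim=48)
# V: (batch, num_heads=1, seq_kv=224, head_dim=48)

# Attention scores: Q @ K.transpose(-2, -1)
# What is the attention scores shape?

Input shape: (32, 176, 48)
Output shape: (32, 1, 176, 224)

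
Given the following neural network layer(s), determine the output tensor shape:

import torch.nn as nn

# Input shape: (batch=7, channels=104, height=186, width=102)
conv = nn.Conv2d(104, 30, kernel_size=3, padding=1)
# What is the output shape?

Input shape: (7, 104, 186, 102)
Output shape: (7, 30, 186, 102)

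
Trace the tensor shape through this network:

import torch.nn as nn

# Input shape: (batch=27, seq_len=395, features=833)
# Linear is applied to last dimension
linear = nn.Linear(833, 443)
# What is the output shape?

Input shape: (27, 395, 833)
Output shape: (27, 395, 443)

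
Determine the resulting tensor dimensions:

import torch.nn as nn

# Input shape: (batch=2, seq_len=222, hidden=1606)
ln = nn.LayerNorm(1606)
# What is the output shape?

Input shape: (2, 222, 1606)
Output shape: (2, 222, 1606)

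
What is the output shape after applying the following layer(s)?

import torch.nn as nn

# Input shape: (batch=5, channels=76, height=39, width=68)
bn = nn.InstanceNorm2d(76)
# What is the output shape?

Input shape: (5, 76, 39, 68)
Output shape: (5, 76, 39, 68)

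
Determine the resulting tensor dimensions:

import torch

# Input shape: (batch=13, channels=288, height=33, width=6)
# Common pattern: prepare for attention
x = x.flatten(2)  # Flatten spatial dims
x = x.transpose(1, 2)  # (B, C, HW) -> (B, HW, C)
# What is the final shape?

Input shape: (13, 288, 33, 6)
  -> after flatten(2): (13, 288, 198)
Output shape: (13, 198, 288)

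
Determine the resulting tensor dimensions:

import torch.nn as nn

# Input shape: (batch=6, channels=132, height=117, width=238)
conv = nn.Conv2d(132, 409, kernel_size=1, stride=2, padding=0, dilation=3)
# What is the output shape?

Input shape: (6, 132, 117, 238)
Output shape: (6, 409, 59, 119)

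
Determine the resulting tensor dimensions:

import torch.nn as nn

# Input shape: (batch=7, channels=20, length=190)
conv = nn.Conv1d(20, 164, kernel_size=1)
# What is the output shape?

Input shape: (7, 20, 190)
Output shape: (7, 164, 190)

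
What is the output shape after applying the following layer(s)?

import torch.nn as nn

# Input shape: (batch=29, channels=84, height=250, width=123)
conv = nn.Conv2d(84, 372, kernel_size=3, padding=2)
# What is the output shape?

Input shape: (29, 84, 250, 123)
Output shape: (29, 372, 252, 125)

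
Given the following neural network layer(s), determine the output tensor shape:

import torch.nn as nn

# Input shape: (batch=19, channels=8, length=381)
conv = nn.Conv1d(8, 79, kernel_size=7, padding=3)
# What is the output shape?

Input shape: (19, 8, 381)
Output shape: (19, 79, 381)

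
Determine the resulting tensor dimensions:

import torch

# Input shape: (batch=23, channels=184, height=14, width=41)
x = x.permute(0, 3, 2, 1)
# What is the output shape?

Input shape: (23, 184, 14, 41)
Output shape: (23, 41, 14, 184)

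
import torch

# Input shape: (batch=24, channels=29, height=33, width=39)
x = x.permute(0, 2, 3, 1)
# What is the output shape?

Input shape: (24, 29, 33, 39)
Output shape: (24, 33, 39, 29)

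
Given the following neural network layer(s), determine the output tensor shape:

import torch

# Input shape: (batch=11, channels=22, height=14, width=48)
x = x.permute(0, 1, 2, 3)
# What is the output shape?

Input shape: (11, 22, 14, 48)
Output shape: (11, 22, 14, 48)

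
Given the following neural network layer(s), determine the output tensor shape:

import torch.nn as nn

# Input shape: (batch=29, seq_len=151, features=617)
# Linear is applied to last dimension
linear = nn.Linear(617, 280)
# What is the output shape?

Input shape: (29, 151, 617)
Output shape: (29, 151, 280)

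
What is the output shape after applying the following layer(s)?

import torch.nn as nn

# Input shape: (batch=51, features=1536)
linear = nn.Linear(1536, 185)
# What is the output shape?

Input shape: (51, 1536)
Output shape: (51, 185)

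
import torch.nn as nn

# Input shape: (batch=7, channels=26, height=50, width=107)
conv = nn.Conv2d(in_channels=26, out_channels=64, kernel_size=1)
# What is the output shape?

Input shape: (7, 26, 50, 107)
Output shape: (7, 64, 50, 107)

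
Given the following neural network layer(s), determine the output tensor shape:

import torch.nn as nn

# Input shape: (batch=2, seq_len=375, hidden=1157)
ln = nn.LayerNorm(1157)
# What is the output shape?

Input shape: (2, 375, 1157)
Output shape: (2, 375, 1157)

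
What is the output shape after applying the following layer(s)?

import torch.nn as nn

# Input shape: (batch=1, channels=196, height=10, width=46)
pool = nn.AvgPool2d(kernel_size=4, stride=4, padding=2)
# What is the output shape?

Input shape: (1, 196, 10, 46)
Output shape: (1, 196, 3, 12)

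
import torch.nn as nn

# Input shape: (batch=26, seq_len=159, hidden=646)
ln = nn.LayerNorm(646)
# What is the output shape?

Input shape: (26, 159, 646)
Output shape: (26, 159, 646)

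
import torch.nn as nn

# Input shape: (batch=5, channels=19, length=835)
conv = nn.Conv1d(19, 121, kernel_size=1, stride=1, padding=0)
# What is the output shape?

Input shape: (5, 19, 835)
Output shape: (5, 121, 835)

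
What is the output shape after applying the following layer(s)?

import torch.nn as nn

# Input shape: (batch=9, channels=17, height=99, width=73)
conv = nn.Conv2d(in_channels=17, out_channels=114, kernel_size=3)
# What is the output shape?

Input shape: (9, 17, 99, 73)
Output shape: (9, 114, 97, 71)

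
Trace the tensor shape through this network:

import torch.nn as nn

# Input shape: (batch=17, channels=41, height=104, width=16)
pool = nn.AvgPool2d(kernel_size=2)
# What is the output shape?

Input shape: (17, 41, 104, 16)
Output shape: (17, 41, 52, 8)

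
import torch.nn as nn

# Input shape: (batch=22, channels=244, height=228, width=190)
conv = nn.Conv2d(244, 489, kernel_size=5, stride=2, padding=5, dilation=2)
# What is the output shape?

Input shape: (22, 244, 228, 190)
Output shape: (22, 489, 115, 96)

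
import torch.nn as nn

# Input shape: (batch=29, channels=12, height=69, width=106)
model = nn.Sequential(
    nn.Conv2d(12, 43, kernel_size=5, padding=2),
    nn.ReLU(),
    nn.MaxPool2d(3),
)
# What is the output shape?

Input shape: (29, 12, 69, 106)
  -> after Conv2d: (29, 43, 69, 106)
  -> after ReLU: (29, 43, 69, 106)
Output shape: (29, 43, 23, 35)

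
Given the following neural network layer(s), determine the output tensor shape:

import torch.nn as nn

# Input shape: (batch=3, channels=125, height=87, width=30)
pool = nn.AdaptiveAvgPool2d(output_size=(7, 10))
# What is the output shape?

Input shape: (3, 125, 87, 30)
Output shape: (3, 125, 7, 10)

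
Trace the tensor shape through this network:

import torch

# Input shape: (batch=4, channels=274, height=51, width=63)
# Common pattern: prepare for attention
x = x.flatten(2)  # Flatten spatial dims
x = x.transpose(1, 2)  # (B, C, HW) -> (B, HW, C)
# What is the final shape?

Input shape: (4, 274, 51, 63)
  -> after flatten(2): (4, 274, 3213)
Output shape: (4, 3213, 274)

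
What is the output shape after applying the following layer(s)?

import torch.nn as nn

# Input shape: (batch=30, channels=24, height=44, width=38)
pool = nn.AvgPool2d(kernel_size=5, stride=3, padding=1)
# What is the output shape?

Input shape: (30, 24, 44, 38)
Output shape: (30, 24, 14, 12)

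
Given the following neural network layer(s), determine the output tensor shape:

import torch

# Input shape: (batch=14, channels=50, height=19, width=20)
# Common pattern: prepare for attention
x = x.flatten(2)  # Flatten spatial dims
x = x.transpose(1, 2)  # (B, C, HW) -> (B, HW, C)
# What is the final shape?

Input shape: (14, 50, 19, 20)
  -> after flatten(2): (14, 50, 380)
Output shape: (14, 380, 50)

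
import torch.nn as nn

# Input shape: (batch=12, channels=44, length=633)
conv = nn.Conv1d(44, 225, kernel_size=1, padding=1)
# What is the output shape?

Input shape: (12, 44, 633)
Output shape: (12, 225, 635)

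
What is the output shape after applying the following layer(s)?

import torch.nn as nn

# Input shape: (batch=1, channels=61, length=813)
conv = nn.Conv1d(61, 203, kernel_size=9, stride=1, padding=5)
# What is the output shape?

Input shape: (1, 61, 813)
Output shape: (1, 203, 815)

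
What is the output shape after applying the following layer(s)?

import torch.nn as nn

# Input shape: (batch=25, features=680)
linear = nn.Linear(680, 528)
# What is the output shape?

Input shape: (25, 680)
Output shape: (25, 528)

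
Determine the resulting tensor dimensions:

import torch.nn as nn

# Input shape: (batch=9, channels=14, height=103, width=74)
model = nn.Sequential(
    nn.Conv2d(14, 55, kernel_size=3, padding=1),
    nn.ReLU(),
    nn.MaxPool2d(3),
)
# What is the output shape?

Input shape: (9, 14, 103, 74)
  -> after Conv2d: (9, 55, 103, 74)
  -> after ReLU: (9, 55, 103, 74)
Output shape: (9, 55, 34, 24)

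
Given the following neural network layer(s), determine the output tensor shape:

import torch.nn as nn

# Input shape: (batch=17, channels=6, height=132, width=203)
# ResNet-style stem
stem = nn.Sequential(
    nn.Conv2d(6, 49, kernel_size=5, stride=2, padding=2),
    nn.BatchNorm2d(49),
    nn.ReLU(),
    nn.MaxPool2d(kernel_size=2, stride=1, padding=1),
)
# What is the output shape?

Input shape: (17, 6, 132, 203)
  -> after Conv2d 5x5 stride=2: (17, 49, 66, 102)
Output shape: (17, 49, 67, 103)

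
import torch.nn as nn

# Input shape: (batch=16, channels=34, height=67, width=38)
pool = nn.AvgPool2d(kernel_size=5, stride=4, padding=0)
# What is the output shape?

Input shape: (16, 34, 67, 38)
Output shape: (16, 34, 16, 9)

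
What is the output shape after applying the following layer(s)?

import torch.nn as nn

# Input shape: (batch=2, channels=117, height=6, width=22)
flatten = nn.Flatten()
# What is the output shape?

Input shape: (2, 117, 6, 22)
Output shape: (2, 15444)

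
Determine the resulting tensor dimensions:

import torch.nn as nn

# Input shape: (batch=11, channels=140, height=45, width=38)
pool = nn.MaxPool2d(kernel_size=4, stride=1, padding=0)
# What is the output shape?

Input shape: (11, 140, 45, 38)
Output shape: (11, 140, 42, 35)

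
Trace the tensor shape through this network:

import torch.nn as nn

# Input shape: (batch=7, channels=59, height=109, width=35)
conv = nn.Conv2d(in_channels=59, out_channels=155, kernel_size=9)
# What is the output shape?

Input shape: (7, 59, 109, 35)
Output shape: (7, 155, 101, 27)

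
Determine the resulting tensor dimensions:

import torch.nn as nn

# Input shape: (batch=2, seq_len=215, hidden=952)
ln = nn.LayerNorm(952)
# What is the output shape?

Input shape: (2, 215, 952)
Output shape: (2, 215, 952)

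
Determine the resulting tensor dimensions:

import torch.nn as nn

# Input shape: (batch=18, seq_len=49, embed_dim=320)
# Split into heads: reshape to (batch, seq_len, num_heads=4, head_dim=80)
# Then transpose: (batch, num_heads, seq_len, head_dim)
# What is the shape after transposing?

Input shape: (18, 49, 320)
  -> after reshape: (18, 49, 4, 80)
Output shape: (18, 4, 49, 80)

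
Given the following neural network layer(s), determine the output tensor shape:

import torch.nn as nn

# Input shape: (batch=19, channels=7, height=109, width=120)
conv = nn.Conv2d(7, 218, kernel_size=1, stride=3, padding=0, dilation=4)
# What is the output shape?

Input shape: (19, 7, 109, 120)
Output shape: (19, 218, 37, 40)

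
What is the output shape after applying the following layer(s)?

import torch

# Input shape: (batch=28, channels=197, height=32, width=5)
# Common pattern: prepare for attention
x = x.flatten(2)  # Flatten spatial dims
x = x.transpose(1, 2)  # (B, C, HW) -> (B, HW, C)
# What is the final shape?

Input shape: (28, 197, 32, 5)
  -> after flatten(2): (28, 197, 160)
Output shape: (28, 160, 197)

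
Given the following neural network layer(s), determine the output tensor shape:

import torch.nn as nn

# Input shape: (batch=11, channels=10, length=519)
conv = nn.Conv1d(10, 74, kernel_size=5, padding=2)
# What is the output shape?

Input shape: (11, 10, 519)
Output shape: (11, 74, 519)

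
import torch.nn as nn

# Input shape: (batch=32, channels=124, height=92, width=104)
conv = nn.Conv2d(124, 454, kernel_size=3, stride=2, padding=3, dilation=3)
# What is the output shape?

Input shape: (32, 124, 92, 104)
Output shape: (32, 454, 46, 52)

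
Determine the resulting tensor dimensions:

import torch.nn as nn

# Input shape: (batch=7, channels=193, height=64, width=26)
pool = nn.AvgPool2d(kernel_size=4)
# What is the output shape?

Input shape: (7, 193, 64, 26)
Output shape: (7, 193, 16, 6)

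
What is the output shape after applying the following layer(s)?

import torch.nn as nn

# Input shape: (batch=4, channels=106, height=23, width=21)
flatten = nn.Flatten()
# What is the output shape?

Input shape: (4, 106, 23, 21)
Output shape: (4, 51198)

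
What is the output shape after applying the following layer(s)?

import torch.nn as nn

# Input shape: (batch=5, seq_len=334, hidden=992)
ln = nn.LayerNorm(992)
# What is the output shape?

Input shape: (5, 334, 992)
Output shape: (5, 334, 992)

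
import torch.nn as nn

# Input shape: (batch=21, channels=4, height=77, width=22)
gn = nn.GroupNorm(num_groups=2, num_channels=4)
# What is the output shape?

Input shape: (21, 4, 77, 22)
Output shape: (21, 4, 77, 22)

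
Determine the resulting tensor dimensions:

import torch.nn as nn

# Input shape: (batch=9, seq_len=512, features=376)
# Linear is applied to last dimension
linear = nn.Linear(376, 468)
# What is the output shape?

Input shape: (9, 512, 376)
Output shape: (9, 512, 468)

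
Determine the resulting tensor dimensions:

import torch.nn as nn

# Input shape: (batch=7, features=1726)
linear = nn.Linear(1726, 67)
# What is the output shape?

Input shape: (7, 1726)
Output shape: (7, 67)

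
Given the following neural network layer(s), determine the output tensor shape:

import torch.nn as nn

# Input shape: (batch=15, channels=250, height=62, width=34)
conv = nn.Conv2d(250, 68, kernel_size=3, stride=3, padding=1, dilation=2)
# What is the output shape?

Input shape: (15, 250, 62, 34)
Output shape: (15, 68, 20, 11)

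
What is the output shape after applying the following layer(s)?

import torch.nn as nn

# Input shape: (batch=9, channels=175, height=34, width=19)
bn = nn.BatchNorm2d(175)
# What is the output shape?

Input shape: (9, 175, 34, 19)
Output shape: (9, 175, 34, 19)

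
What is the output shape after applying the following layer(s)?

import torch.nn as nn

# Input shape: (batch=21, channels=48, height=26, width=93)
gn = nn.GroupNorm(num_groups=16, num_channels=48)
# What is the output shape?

Input shape: (21, 48, 26, 93)
Output shape: (21, 48, 26, 93)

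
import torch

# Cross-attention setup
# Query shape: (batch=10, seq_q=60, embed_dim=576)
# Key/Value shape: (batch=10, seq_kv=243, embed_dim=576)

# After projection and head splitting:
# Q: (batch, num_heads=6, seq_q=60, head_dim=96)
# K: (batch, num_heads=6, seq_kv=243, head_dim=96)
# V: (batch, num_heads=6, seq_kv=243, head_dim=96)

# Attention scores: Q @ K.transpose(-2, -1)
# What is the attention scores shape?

Input shape: (10, 60, 576)
Output shape: (10, 6, 60, 243)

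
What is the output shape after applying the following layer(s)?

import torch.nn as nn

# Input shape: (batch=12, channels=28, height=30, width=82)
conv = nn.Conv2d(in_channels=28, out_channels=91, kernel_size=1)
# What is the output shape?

Input shape: (12, 28, 30, 82)
Output shape: (12, 91, 30, 82)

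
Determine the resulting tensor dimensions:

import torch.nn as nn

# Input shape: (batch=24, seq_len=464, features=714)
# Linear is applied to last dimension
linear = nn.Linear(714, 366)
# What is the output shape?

Input shape: (24, 464, 714)
Output shape: (24, 464, 366)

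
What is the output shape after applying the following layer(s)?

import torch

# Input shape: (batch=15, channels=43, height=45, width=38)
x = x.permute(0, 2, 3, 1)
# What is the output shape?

Input shape: (15, 43, 45, 38)
Output shape: (15, 45, 38, 43)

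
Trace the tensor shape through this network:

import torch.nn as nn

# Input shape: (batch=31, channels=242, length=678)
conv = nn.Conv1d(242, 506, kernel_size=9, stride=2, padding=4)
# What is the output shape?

Input shape: (31, 242, 678)
Output shape: (31, 506, 339)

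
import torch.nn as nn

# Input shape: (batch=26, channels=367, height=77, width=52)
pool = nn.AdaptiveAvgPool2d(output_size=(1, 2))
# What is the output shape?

Input shape: (26, 367, 77, 52)
Output shape: (26, 367, 1, 2)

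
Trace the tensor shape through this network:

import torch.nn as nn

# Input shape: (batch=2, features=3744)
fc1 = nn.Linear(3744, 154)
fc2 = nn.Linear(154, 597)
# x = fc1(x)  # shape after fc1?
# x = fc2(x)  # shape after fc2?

Input shape: (2, 3744)
  -> after fc1: (2, 154)
Output shape: (2, 597)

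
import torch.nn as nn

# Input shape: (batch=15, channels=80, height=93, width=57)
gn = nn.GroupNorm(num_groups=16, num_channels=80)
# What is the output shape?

Input shape: (15, 80, 93, 57)
Output shape: (15, 80, 93, 57)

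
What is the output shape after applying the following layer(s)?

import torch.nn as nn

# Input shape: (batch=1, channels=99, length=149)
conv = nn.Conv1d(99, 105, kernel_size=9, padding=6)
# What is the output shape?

Input shape: (1, 99, 149)
Output shape: (1, 105, 153)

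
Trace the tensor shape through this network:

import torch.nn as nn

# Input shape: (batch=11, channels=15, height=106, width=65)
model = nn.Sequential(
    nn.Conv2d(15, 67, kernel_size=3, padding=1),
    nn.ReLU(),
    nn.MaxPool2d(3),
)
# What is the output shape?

Input shape: (11, 15, 106, 65)
  -> after Conv2d: (11, 67, 106, 65)
  -> after ReLU: (11, 67, 106, 65)
Output shape: (11, 67, 35, 21)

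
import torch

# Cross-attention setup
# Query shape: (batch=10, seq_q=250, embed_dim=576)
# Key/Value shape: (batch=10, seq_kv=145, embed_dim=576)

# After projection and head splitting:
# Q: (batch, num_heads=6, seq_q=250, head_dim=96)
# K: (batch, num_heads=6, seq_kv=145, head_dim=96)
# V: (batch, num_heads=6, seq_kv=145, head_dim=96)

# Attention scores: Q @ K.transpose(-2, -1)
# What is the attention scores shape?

Input shape: (10, 250, 576)
Output shape: (10, 6, 250, 145)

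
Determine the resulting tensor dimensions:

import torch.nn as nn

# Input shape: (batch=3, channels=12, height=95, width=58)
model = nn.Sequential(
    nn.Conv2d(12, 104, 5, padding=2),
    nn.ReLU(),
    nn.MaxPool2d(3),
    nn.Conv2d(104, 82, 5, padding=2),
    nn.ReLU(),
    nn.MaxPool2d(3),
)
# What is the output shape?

Input shape: (3, 12, 95, 58)
  -> after first Conv2d: (3, 104, 95, 58)
  -> after first MaxPool2d: (3, 104, 31, 19)
  -> after second Conv2d: (3, 82, 31, 19)
Output shape: (3, 82, 10, 6)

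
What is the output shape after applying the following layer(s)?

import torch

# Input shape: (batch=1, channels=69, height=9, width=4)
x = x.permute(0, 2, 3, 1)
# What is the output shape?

Input shape: (1, 69, 9, 4)
Output shape: (1, 9, 4, 69)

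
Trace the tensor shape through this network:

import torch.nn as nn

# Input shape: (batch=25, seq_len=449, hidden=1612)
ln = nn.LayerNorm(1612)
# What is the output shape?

Input shape: (25, 449, 1612)
Output shape: (25, 449, 1612)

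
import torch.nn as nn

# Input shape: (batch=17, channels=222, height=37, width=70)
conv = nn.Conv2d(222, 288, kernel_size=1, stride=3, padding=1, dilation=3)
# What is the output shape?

Input shape: (17, 222, 37, 70)
Output shape: (17, 288, 13, 24)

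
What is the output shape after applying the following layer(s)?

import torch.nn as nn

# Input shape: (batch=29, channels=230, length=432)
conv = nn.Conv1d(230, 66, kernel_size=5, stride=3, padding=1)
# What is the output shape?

Input shape: (29, 230, 432)
Output shape: (29, 66, 144)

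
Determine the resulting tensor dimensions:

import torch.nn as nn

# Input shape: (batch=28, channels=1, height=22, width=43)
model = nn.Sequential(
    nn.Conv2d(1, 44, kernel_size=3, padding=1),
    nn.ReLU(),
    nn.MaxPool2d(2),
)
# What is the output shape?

Input shape: (28, 1, 22, 43)
  -> after Conv2d: (28, 44, 22, 43)
  -> after ReLU: (28, 44, 22, 43)
Output shape: (28, 44, 11, 21)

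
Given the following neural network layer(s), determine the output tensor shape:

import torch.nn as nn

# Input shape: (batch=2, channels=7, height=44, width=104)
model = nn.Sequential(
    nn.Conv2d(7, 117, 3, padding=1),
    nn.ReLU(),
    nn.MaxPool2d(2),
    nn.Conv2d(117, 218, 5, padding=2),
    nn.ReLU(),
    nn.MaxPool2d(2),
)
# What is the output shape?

Input shape: (2, 7, 44, 104)
  -> after first Conv2d: (2, 117, 44, 104)
  -> after first MaxPool2d: (2, 117, 22, 52)
  -> after second Conv2d: (2, 218, 22, 52)
Output shape: (2, 218, 11, 26)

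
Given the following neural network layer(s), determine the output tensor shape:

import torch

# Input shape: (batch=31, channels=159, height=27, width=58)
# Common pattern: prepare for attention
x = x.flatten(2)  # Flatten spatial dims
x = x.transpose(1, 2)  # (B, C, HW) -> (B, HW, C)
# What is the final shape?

Input shape: (31, 159, 27, 58)
  -> after flatten(2): (31, 159, 1566)
Output shape: (31, 1566, 159)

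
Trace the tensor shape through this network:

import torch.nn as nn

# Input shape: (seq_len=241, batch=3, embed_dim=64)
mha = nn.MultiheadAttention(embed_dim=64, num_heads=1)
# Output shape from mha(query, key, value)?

Input shape: (241, 3, 64)
Output shape: (241, 3, 64)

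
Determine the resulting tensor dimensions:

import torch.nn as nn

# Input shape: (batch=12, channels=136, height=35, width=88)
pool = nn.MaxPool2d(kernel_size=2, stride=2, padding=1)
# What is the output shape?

Input shape: (12, 136, 35, 88)
Output shape: (12, 136, 18, 45)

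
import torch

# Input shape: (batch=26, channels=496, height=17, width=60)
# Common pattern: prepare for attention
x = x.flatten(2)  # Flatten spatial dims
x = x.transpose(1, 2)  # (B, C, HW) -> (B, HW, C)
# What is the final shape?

Input shape: (26, 496, 17, 60)
  -> after flatten(2): (26, 496, 1020)
Output shape: (26, 1020, 496)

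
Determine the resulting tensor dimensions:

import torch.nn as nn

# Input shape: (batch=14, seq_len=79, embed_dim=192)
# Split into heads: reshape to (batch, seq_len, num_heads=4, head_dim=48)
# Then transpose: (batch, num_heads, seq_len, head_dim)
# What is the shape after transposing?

Input shape: (14, 79, 192)
  -> after reshape: (14, 79, 4, 48)
Output shape: (14, 4, 79, 48)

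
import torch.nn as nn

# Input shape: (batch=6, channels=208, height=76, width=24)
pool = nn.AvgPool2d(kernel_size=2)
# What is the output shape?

Input shape: (6, 208, 76, 24)
Output shape: (6, 208, 38, 12)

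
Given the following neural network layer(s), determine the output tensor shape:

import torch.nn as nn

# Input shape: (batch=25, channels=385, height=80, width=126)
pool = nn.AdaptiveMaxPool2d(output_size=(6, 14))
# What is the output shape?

Input shape: (25, 385, 80, 126)
Output shape: (25, 385, 6, 14)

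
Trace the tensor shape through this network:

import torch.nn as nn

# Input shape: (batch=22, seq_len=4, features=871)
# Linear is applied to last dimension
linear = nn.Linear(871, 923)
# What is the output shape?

Input shape: (22, 4, 871)
Output shape: (22, 4, 923)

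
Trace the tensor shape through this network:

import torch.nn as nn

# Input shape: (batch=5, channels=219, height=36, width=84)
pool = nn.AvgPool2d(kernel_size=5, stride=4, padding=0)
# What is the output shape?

Input shape: (5, 219, 36, 84)
Output shape: (5, 219, 8, 20)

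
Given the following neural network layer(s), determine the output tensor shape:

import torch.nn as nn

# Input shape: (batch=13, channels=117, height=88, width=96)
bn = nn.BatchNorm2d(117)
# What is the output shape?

Input shape: (13, 117, 88, 96)
Output shape: (13, 117, 88, 96)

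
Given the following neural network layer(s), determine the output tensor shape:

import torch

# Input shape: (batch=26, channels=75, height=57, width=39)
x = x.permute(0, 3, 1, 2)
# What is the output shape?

Input shape: (26, 75, 57, 39)
Output shape: (26, 39, 75, 57)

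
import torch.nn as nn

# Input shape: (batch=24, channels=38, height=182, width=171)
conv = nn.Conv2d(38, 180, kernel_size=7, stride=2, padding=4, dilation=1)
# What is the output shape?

Input shape: (24, 38, 182, 171)
Output shape: (24, 180, 92, 87)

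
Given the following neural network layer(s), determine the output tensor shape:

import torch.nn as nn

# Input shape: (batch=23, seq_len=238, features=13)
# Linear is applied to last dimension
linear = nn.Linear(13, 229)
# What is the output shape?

Input shape: (23, 238, 13)
Output shape: (23, 238, 229)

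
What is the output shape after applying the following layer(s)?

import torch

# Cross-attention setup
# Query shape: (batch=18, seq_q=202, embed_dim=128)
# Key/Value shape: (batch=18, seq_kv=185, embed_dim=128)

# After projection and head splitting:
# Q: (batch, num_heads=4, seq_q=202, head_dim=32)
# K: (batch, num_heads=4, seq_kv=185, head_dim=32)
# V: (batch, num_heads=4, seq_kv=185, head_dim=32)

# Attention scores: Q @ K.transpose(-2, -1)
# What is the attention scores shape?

Input shape: (18, 202, 128)
Output shape: (18, 4, 202, 185)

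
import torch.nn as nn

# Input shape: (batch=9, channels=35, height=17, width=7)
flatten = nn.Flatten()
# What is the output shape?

Input shape: (9, 35, 17, 7)
Output shape: (9, 4165)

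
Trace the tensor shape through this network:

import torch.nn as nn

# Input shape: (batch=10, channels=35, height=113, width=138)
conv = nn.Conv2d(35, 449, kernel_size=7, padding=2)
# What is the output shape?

Input shape: (10, 35, 113, 138)
Output shape: (10, 449, 111, 136)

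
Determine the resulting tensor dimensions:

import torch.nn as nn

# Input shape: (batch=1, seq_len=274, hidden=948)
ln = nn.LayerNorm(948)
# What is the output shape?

Input shape: (1, 274, 948)
Output shape: (1, 274, 948)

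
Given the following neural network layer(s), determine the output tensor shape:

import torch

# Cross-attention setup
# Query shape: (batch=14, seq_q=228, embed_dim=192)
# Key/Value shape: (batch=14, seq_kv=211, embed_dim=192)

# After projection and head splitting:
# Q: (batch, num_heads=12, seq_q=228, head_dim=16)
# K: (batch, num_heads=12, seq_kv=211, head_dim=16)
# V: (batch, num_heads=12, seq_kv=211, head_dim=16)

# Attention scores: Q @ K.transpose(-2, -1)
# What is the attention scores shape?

Input shape: (14, 228, 192)
Output shape: (14, 12, 228, 211)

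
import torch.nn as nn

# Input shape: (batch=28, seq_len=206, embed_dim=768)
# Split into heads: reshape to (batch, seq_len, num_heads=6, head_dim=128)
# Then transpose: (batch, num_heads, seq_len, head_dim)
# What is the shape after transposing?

Input shape: (28, 206, 768)
  -> after reshape: (28, 206, 6, 128)
Output shape: (28, 6, 206, 128)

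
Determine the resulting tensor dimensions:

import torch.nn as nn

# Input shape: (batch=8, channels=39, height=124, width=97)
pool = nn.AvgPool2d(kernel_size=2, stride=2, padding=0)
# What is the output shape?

Input shape: (8, 39, 124, 97)
Output shape: (8, 39, 62, 48)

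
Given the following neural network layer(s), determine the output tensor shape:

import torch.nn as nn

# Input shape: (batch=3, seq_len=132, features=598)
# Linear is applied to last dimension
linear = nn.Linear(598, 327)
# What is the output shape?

Input shape: (3, 132, 598)
Output shape: (3, 132, 327)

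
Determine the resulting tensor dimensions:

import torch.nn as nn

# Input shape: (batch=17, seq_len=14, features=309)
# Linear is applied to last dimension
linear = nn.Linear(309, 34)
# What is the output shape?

Input shape: (17, 14, 309)
Output shape: (17, 14, 34)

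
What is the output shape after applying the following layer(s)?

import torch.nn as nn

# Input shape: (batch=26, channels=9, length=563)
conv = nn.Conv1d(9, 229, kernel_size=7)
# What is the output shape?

Input shape: (26, 9, 563)
Output shape: (26, 229, 557)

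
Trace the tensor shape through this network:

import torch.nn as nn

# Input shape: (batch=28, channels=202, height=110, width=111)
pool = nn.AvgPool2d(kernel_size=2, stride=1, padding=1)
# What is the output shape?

Input shape: (28, 202, 110, 111)
Output shape: (28, 202, 111, 112)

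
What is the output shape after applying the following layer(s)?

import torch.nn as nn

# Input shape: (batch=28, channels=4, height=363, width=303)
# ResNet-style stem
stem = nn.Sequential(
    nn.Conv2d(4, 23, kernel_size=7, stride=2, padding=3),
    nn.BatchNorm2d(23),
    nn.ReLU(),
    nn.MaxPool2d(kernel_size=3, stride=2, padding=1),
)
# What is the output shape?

Input shape: (28, 4, 363, 303)
  -> after Conv2d 7x7 stride=2: (28, 23, 182, 152)
Output shape: (28, 23, 91, 76)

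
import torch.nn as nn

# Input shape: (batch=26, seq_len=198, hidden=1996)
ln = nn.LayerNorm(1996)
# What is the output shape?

Input shape: (26, 198, 1996)
Output shape: (26, 198, 1996)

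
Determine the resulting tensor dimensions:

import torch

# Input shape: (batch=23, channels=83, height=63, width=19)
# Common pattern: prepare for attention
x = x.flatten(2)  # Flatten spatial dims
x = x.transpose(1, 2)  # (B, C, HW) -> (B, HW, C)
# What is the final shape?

Input shape: (23, 83, 63, 19)
  -> after flatten(2): (23, 83, 1197)
Output shape: (23, 1197, 83)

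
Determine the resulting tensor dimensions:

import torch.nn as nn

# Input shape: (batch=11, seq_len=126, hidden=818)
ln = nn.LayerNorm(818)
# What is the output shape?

Input shape: (11, 126, 818)
Output shape: (11, 126, 818)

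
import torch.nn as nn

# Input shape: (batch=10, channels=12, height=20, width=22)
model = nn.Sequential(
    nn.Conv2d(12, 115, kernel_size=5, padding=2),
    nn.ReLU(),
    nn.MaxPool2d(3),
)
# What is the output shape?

Input shape: (10, 12, 20, 22)
  -> after Conv2d: (10, 115, 20, 22)
  -> after ReLU: (10, 115, 20, 22)
Output shape: (10, 115, 6, 7)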